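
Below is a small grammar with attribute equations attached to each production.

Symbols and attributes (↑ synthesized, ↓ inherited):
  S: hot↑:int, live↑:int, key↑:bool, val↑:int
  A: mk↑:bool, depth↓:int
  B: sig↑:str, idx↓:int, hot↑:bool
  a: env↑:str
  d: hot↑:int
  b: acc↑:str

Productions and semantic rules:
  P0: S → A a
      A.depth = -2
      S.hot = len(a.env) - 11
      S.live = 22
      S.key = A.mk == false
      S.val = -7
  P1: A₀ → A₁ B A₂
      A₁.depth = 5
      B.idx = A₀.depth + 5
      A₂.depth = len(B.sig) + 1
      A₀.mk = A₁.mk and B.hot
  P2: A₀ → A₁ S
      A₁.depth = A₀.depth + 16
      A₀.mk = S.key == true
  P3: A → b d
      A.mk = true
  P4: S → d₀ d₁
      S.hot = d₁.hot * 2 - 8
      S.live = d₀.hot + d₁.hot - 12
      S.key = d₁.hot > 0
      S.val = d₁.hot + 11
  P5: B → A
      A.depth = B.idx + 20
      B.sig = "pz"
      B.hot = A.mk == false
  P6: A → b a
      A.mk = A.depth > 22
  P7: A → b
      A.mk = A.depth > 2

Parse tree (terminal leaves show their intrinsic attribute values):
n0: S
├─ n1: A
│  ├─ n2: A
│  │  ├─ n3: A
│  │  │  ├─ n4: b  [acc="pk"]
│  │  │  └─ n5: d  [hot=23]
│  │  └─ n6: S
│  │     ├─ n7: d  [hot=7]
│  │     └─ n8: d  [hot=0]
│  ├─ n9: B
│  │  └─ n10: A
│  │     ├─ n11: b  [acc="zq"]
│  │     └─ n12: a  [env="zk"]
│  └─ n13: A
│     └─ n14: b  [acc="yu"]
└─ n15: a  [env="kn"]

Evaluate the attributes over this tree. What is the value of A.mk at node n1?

false

1. n1.depth = -2  [-2]
2. n2.depth = 5  [5]
3. n3.depth = 21  [A₀.depth + 16]
4. n4.acc = "pk"  [terminal]
5. n5.hot = 23  [terminal]
6. n3.mk = true  [true]
7. n7.hot = 7  [terminal]
8. n8.hot = 0  [terminal]
9. n6.hot = -8  [d₁.hot * 2 - 8]
10. n6.live = -5  [d₀.hot + d₁.hot - 12]
11. n6.key = false  [d₁.hot > 0]
12. n6.val = 11  [d₁.hot + 11]
13. n2.mk = false  [S.key == true]
14. n9.idx = 3  [A₀.depth + 5]
15. n10.depth = 23  [B.idx + 20]
16. n11.acc = "zq"  [terminal]
17. n12.env = "zk"  [terminal]
18. n10.mk = true  [A.depth > 22]
19. n9.sig = "pz"  ["pz"]
20. n9.hot = false  [A.mk == false]
21. n13.depth = 3  [len(B.sig) + 1]
22. n14.acc = "yu"  [terminal]
23. n13.mk = true  [A.depth > 2]
24. n1.mk = false  [A₁.mk and B.hot]
25. n15.env = "kn"  [terminal]
26. n0.hot = -9  [len(a.env) - 11]
27. n0.live = 22  [22]
28. n0.key = true  [A.mk == false]
29. n0.val = -7  [-7]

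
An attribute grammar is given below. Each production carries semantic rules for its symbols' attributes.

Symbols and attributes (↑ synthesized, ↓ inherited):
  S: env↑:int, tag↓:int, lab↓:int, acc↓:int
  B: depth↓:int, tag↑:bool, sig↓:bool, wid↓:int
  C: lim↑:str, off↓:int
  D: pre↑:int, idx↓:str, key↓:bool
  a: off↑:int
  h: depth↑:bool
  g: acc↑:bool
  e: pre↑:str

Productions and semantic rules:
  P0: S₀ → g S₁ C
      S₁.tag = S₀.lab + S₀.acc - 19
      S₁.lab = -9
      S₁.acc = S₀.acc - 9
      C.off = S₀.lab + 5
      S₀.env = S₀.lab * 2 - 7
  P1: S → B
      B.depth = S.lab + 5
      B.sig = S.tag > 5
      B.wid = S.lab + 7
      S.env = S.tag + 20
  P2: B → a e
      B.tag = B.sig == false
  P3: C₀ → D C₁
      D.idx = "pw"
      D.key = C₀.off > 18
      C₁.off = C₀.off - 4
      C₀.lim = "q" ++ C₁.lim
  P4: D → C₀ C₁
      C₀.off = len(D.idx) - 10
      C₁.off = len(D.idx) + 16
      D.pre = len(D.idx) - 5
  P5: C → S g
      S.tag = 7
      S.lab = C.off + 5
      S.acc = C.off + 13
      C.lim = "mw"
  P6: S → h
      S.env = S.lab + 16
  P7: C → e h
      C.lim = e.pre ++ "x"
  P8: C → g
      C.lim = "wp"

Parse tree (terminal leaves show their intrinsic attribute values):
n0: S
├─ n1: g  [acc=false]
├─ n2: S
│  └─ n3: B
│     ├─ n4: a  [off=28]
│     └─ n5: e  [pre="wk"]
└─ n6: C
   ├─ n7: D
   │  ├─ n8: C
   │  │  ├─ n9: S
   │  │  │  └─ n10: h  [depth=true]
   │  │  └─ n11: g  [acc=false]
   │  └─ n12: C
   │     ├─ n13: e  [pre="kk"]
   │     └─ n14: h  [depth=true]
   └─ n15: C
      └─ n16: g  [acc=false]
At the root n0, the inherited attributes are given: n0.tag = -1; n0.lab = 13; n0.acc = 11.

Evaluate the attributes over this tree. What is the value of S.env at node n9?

13

1. n0.tag = -1  [given at root]
2. n0.lab = 13  [given at root]
3. n0.acc = 11  [given at root]
4. n1.acc = false  [terminal]
5. n2.tag = 5  [S₀.lab + S₀.acc - 19]
6. n2.lab = -9  [-9]
7. n2.acc = 2  [S₀.acc - 9]
8. n3.depth = -4  [S.lab + 5]
9. n3.sig = false  [S.tag > 5]
10. n3.wid = -2  [S.lab + 7]
11. n4.off = 28  [terminal]
12. n5.pre = "wk"  [terminal]
13. n3.tag = true  [B.sig == false]
14. n2.env = 25  [S.tag + 20]
15. n6.off = 18  [S₀.lab + 5]
16. n7.idx = "pw"  ["pw"]
17. n7.key = false  [C₀.off > 18]
18. n8.off = -8  [len(D.idx) - 10]
19. n9.tag = 7  [7]
20. n9.lab = -3  [C.off + 5]
21. n9.acc = 5  [C.off + 13]
22. n10.depth = true  [terminal]
23. n9.env = 13  [S.lab + 16]
24. n11.acc = false  [terminal]
25. n8.lim = "mw"  ["mw"]
26. n12.off = 18  [len(D.idx) + 16]
27. n13.pre = "kk"  [terminal]
28. n14.depth = true  [terminal]
29. n12.lim = "kkx"  [e.pre ++ "x"]
30. n7.pre = -3  [len(D.idx) - 5]
31. n15.off = 14  [C₀.off - 4]
32. n16.acc = false  [terminal]
33. n15.lim = "wp"  ["wp"]
34. n6.lim = "qwp"  ["q" ++ C₁.lim]
35. n0.env = 19  [S₀.lab * 2 - 7]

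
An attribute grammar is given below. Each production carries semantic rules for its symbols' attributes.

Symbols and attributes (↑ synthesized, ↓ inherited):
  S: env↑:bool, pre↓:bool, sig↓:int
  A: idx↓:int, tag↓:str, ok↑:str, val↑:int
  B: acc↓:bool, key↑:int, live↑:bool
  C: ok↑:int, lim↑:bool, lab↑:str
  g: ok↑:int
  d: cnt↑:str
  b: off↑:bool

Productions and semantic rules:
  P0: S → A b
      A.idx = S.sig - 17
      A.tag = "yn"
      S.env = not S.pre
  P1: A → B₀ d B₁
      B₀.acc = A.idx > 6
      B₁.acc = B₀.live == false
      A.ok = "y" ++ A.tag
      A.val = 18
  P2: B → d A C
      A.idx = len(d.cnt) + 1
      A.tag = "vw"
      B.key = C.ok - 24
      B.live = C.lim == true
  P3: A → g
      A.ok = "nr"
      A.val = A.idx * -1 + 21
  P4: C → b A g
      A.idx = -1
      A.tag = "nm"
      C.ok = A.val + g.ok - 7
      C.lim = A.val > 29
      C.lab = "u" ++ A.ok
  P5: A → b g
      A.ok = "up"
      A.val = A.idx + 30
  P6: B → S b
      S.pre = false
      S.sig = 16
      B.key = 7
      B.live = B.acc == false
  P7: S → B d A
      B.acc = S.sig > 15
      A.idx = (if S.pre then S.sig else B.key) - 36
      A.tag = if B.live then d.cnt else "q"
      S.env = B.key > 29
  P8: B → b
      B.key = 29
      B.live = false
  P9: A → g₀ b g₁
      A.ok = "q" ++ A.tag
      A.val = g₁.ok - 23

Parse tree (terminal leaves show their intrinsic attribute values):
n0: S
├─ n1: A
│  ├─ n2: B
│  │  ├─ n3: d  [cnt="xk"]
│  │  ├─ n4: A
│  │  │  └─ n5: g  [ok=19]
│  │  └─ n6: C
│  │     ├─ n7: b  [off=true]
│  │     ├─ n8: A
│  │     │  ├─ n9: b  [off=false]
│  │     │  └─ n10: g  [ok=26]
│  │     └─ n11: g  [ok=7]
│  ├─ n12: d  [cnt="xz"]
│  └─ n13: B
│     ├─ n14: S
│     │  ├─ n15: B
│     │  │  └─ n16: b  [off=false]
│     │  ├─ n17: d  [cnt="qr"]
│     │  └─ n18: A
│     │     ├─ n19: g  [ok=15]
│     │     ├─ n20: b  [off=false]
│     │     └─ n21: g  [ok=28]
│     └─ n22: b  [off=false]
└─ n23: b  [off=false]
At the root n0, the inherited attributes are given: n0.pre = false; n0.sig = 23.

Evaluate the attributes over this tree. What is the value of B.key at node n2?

1. n0.pre = false  [given at root]
2. n0.sig = 23  [given at root]
3. n1.idx = 6  [S.sig - 17]
4. n1.tag = "yn"  ["yn"]
5. n2.acc = false  [A.idx > 6]
6. n3.cnt = "xk"  [terminal]
7. n4.idx = 3  [len(d.cnt) + 1]
8. n4.tag = "vw"  ["vw"]
9. n5.ok = 19  [terminal]
10. n4.ok = "nr"  ["nr"]
11. n4.val = 18  [A.idx * -1 + 21]
12. n7.off = true  [terminal]
13. n8.idx = -1  [-1]
14. n8.tag = "nm"  ["nm"]
15. n9.off = false  [terminal]
16. n10.ok = 26  [terminal]
17. n8.ok = "up"  ["up"]
18. n8.val = 29  [A.idx + 30]
19. n11.ok = 7  [terminal]
20. n6.ok = 29  [A.val + g.ok - 7]
21. n6.lim = false  [A.val > 29]
22. n6.lab = "uup"  ["u" ++ A.ok]
23. n2.key = 5  [C.ok - 24]
24. n2.live = false  [C.lim == true]
25. n12.cnt = "xz"  [terminal]
26. n13.acc = true  [B₀.live == false]
27. n14.pre = false  [false]
28. n14.sig = 16  [16]
29. n15.acc = true  [S.sig > 15]
30. n16.off = false  [terminal]
31. n15.key = 29  [29]
32. n15.live = false  [false]
33. n17.cnt = "qr"  [terminal]
34. n18.idx = -7  [(if S.pre then S.sig else B.key) - 36]
35. n18.tag = "q"  [if B.live then d.cnt else "q"]
36. n19.ok = 15  [terminal]
37. n20.off = false  [terminal]
38. n21.ok = 28  [terminal]
39. n18.ok = "qq"  ["q" ++ A.tag]
40. n18.val = 5  [g₁.ok - 23]
41. n14.env = false  [B.key > 29]
42. n22.off = false  [terminal]
43. n13.key = 7  [7]
44. n13.live = false  [B.acc == false]
45. n1.ok = "yyn"  ["y" ++ A.tag]
46. n1.val = 18  [18]
47. n23.off = false  [terminal]
48. n0.env = true  [not S.pre]

5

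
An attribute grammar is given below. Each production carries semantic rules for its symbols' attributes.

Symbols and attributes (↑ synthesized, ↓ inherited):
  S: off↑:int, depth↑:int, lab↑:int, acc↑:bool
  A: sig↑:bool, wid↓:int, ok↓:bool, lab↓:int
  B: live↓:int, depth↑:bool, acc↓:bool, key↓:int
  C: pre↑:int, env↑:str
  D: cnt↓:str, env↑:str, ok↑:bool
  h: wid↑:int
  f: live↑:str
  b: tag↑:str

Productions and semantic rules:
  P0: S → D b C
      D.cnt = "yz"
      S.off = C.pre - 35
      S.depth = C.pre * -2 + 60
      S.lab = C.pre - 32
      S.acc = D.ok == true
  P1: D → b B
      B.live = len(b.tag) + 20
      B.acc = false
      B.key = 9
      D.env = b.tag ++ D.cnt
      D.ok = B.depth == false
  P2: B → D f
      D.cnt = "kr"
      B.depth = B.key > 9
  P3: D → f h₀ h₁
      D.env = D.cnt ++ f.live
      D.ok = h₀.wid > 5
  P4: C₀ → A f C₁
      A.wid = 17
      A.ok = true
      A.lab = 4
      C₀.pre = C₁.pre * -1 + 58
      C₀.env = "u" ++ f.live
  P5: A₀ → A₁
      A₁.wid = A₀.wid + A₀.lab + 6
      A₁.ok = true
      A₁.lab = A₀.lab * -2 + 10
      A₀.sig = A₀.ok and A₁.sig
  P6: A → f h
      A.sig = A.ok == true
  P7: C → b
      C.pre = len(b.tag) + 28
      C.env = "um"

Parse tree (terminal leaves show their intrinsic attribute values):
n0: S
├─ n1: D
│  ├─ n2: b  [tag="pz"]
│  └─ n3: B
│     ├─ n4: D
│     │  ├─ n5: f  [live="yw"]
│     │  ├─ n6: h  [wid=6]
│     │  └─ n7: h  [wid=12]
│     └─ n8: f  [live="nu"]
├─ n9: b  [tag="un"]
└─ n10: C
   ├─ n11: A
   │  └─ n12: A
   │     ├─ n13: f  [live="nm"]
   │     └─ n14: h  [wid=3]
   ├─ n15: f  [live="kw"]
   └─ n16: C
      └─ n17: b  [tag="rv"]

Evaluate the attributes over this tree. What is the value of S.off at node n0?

-7

1. n1.cnt = "yz"  ["yz"]
2. n2.tag = "pz"  [terminal]
3. n3.live = 22  [len(b.tag) + 20]
4. n3.acc = false  [false]
5. n3.key = 9  [9]
6. n4.cnt = "kr"  ["kr"]
7. n5.live = "yw"  [terminal]
8. n6.wid = 6  [terminal]
9. n7.wid = 12  [terminal]
10. n4.env = "kryw"  [D.cnt ++ f.live]
11. n4.ok = true  [h₀.wid > 5]
12. n8.live = "nu"  [terminal]
13. n3.depth = false  [B.key > 9]
14. n1.env = "pzyz"  [b.tag ++ D.cnt]
15. n1.ok = true  [B.depth == false]
16. n9.tag = "un"  [terminal]
17. n11.wid = 17  [17]
18. n11.ok = true  [true]
19. n11.lab = 4  [4]
20. n12.wid = 27  [A₀.wid + A₀.lab + 6]
21. n12.ok = true  [true]
22. n12.lab = 2  [A₀.lab * -2 + 10]
23. n13.live = "nm"  [terminal]
24. n14.wid = 3  [terminal]
25. n12.sig = true  [A.ok == true]
26. n11.sig = true  [A₀.ok and A₁.sig]
27. n15.live = "kw"  [terminal]
28. n17.tag = "rv"  [terminal]
29. n16.pre = 30  [len(b.tag) + 28]
30. n16.env = "um"  ["um"]
31. n10.pre = 28  [C₁.pre * -1 + 58]
32. n10.env = "ukw"  ["u" ++ f.live]
33. n0.off = -7  [C.pre - 35]
34. n0.depth = 4  [C.pre * -2 + 60]
35. n0.lab = -4  [C.pre - 32]
36. n0.acc = true  [D.ok == true]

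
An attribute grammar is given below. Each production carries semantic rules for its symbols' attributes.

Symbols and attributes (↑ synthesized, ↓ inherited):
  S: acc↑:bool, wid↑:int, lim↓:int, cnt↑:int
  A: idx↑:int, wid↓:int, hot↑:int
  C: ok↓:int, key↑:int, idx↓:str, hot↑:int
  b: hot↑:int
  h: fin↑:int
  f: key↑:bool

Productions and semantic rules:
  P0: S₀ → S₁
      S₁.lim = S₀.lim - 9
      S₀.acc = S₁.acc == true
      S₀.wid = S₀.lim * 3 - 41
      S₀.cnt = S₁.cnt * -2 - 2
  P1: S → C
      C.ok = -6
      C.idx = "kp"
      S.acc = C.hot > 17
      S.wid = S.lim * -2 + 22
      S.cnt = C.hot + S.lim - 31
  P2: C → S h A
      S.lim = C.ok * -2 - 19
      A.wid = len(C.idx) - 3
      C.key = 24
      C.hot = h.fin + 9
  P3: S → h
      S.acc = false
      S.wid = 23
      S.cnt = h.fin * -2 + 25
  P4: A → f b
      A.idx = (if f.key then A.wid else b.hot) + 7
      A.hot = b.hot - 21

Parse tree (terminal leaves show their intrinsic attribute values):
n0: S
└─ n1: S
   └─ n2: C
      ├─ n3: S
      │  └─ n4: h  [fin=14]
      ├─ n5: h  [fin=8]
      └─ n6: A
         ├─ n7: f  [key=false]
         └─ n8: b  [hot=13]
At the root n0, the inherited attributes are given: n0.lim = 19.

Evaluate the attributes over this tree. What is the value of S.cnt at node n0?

6

1. n0.lim = 19  [given at root]
2. n1.lim = 10  [S₀.lim - 9]
3. n2.ok = -6  [-6]
4. n2.idx = "kp"  ["kp"]
5. n3.lim = -7  [C.ok * -2 - 19]
6. n4.fin = 14  [terminal]
7. n3.acc = false  [false]
8. n3.wid = 23  [23]
9. n3.cnt = -3  [h.fin * -2 + 25]
10. n5.fin = 8  [terminal]
11. n6.wid = -1  [len(C.idx) - 3]
12. n7.key = false  [terminal]
13. n8.hot = 13  [terminal]
14. n6.idx = 20  [(if f.key then A.wid else b.hot) + 7]
15. n6.hot = -8  [b.hot - 21]
16. n2.key = 24  [24]
17. n2.hot = 17  [h.fin + 9]
18. n1.acc = false  [C.hot > 17]
19. n1.wid = 2  [S.lim * -2 + 22]
20. n1.cnt = -4  [C.hot + S.lim - 31]
21. n0.acc = false  [S₁.acc == true]
22. n0.wid = 16  [S₀.lim * 3 - 41]
23. n0.cnt = 6  [S₁.cnt * -2 - 2]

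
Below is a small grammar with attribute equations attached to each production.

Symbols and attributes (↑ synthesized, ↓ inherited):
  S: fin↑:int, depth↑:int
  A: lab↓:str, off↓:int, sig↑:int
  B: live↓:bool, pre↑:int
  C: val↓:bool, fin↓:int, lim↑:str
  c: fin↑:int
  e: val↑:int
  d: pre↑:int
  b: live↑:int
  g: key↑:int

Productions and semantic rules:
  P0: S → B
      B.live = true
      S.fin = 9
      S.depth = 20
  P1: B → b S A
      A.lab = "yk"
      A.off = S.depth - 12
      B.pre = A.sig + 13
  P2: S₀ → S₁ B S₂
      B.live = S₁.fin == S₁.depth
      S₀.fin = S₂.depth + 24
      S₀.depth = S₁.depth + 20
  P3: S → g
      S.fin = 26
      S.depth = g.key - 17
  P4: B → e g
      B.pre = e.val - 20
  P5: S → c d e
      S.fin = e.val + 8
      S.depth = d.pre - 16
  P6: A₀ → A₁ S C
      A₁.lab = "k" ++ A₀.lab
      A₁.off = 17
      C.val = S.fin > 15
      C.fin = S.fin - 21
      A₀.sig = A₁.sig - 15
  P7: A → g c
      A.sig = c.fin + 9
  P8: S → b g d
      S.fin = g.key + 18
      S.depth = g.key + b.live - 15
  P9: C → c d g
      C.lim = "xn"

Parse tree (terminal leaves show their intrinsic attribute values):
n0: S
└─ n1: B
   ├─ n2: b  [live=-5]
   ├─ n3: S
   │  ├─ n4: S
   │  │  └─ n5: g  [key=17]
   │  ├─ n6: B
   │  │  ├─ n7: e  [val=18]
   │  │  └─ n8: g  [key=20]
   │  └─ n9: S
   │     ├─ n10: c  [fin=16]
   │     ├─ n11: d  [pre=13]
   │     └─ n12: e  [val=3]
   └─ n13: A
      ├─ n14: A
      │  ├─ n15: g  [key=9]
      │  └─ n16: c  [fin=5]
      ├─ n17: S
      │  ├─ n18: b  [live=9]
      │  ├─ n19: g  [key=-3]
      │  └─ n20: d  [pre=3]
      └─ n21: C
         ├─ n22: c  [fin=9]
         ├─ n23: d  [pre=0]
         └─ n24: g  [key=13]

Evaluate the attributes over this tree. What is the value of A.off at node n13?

1. n1.live = true  [true]
2. n2.live = -5  [terminal]
3. n5.key = 17  [terminal]
4. n4.fin = 26  [26]
5. n4.depth = 0  [g.key - 17]
6. n6.live = false  [S₁.fin == S₁.depth]
7. n7.val = 18  [terminal]
8. n8.key = 20  [terminal]
9. n6.pre = -2  [e.val - 20]
10. n10.fin = 16  [terminal]
11. n11.pre = 13  [terminal]
12. n12.val = 3  [terminal]
13. n9.fin = 11  [e.val + 8]
14. n9.depth = -3  [d.pre - 16]
15. n3.fin = 21  [S₂.depth + 24]
16. n3.depth = 20  [S₁.depth + 20]
17. n13.lab = "yk"  ["yk"]
18. n13.off = 8  [S.depth - 12]
19. n14.lab = "kyk"  ["k" ++ A₀.lab]
20. n14.off = 17  [17]
21. n15.key = 9  [terminal]
22. n16.fin = 5  [terminal]
23. n14.sig = 14  [c.fin + 9]
24. n18.live = 9  [terminal]
25. n19.key = -3  [terminal]
26. n20.pre = 3  [terminal]
27. n17.fin = 15  [g.key + 18]
28. n17.depth = -9  [g.key + b.live - 15]
29. n21.val = false  [S.fin > 15]
30. n21.fin = -6  [S.fin - 21]
31. n22.fin = 9  [terminal]
32. n23.pre = 0  [terminal]
33. n24.key = 13  [terminal]
34. n21.lim = "xn"  ["xn"]
35. n13.sig = -1  [A₁.sig - 15]
36. n1.pre = 12  [A.sig + 13]
37. n0.fin = 9  [9]
38. n0.depth = 20  [20]

8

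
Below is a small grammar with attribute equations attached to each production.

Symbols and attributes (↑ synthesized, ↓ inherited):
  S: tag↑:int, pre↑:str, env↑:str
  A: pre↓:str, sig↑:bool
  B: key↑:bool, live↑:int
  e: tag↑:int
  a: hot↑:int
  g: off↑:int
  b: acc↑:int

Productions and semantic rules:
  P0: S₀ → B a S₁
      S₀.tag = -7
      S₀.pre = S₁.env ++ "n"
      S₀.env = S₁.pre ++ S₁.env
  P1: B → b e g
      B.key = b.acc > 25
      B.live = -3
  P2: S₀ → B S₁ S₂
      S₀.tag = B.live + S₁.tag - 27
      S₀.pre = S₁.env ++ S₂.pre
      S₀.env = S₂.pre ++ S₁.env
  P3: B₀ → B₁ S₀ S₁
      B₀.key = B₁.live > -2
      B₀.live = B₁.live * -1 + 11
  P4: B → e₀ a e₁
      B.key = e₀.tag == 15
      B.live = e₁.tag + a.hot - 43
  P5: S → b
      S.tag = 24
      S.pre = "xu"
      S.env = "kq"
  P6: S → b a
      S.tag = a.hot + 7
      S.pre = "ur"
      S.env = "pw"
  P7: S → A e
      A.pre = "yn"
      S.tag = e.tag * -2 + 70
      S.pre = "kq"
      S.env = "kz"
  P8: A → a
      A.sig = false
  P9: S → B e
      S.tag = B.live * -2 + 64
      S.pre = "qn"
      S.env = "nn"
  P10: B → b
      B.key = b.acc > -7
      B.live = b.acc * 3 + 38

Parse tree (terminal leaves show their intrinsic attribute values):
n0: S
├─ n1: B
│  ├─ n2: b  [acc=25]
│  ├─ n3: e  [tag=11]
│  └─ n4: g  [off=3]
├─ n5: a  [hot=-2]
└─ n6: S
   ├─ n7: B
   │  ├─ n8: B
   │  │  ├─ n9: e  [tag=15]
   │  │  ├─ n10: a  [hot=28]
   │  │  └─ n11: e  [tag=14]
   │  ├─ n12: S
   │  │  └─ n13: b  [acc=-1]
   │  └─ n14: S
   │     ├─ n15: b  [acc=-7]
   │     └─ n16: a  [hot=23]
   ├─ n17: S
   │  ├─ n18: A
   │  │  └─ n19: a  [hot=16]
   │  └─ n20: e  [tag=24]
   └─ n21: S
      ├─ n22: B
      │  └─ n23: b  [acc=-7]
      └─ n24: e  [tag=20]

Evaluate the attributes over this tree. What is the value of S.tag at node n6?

1. n2.acc = 25  [terminal]
2. n3.tag = 11  [terminal]
3. n4.off = 3  [terminal]
4. n1.key = false  [b.acc > 25]
5. n1.live = -3  [-3]
6. n5.hot = -2  [terminal]
7. n9.tag = 15  [terminal]
8. n10.hot = 28  [terminal]
9. n11.tag = 14  [terminal]
10. n8.key = true  [e₀.tag == 15]
11. n8.live = -1  [e₁.tag + a.hot - 43]
12. n13.acc = -1  [terminal]
13. n12.tag = 24  [24]
14. n12.pre = "xu"  ["xu"]
15. n12.env = "kq"  ["kq"]
16. n15.acc = -7  [terminal]
17. n16.hot = 23  [terminal]
18. n14.tag = 30  [a.hot + 7]
19. n14.pre = "ur"  ["ur"]
20. n14.env = "pw"  ["pw"]
21. n7.key = true  [B₁.live > -2]
22. n7.live = 12  [B₁.live * -1 + 11]
23. n18.pre = "yn"  ["yn"]
24. n19.hot = 16  [terminal]
25. n18.sig = false  [false]
26. n20.tag = 24  [terminal]
27. n17.tag = 22  [e.tag * -2 + 70]
28. n17.pre = "kq"  ["kq"]
29. n17.env = "kz"  ["kz"]
30. n23.acc = -7  [terminal]
31. n22.key = false  [b.acc > -7]
32. n22.live = 17  [b.acc * 3 + 38]
33. n24.tag = 20  [terminal]
34. n21.tag = 30  [B.live * -2 + 64]
35. n21.pre = "qn"  ["qn"]
36. n21.env = "nn"  ["nn"]
37. n6.tag = 7  [B.live + S₁.tag - 27]
38. n6.pre = "kzqn"  [S₁.env ++ S₂.pre]
39. n6.env = "qnkz"  [S₂.pre ++ S₁.env]
40. n0.tag = -7  [-7]
41. n0.pre = "qnkzn"  [S₁.env ++ "n"]
42. n0.env = "kzqnqnkz"  [S₁.pre ++ S₁.env]

7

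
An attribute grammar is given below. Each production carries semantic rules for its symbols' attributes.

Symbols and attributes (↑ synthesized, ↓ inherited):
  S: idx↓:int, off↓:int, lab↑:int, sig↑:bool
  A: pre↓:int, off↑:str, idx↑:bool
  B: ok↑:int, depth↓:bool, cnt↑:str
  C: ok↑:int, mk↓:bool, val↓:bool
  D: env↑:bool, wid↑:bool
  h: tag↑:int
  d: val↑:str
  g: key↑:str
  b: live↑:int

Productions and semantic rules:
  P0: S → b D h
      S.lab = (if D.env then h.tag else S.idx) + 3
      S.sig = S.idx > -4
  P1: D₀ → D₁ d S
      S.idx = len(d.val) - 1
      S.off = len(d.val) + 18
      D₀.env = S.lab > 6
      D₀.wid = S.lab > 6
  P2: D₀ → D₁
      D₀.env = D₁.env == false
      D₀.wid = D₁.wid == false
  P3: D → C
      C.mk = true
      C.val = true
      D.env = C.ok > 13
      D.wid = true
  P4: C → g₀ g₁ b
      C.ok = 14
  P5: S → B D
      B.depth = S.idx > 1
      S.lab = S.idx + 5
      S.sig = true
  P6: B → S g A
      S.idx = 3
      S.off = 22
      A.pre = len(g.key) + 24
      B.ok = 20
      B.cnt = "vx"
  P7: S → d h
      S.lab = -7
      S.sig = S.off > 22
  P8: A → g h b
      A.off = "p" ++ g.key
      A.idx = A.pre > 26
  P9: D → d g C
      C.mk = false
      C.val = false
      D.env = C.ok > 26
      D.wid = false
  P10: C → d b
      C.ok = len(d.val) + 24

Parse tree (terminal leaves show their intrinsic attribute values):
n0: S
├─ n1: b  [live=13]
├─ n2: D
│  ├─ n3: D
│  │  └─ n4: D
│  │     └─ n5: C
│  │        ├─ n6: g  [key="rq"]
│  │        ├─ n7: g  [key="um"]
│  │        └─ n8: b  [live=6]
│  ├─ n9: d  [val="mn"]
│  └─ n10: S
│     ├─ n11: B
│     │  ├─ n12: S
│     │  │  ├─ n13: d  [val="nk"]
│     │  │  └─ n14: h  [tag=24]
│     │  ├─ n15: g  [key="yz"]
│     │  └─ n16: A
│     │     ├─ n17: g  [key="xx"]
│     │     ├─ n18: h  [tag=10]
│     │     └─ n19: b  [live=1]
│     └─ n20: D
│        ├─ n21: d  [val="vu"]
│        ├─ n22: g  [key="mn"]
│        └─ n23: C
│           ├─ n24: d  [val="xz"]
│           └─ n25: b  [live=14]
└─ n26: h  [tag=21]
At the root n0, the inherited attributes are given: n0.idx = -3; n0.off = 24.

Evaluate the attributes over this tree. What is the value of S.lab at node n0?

1. n0.idx = -3  [given at root]
2. n0.off = 24  [given at root]
3. n1.live = 13  [terminal]
4. n5.mk = true  [true]
5. n5.val = true  [true]
6. n6.key = "rq"  [terminal]
7. n7.key = "um"  [terminal]
8. n8.live = 6  [terminal]
9. n5.ok = 14  [14]
10. n4.env = true  [C.ok > 13]
11. n4.wid = true  [true]
12. n3.env = false  [D₁.env == false]
13. n3.wid = false  [D₁.wid == false]
14. n9.val = "mn"  [terminal]
15. n10.idx = 1  [len(d.val) - 1]
16. n10.off = 20  [len(d.val) + 18]
17. n11.depth = false  [S.idx > 1]
18. n12.idx = 3  [3]
19. n12.off = 22  [22]
20. n13.val = "nk"  [terminal]
21. n14.tag = 24  [terminal]
22. n12.lab = -7  [-7]
23. n12.sig = false  [S.off > 22]
24. n15.key = "yz"  [terminal]
25. n16.pre = 26  [len(g.key) + 24]
26. n17.key = "xx"  [terminal]
27. n18.tag = 10  [terminal]
28. n19.live = 1  [terminal]
29. n16.off = "pxx"  ["p" ++ g.key]
30. n16.idx = false  [A.pre > 26]
31. n11.ok = 20  [20]
32. n11.cnt = "vx"  ["vx"]
33. n21.val = "vu"  [terminal]
34. n22.key = "mn"  [terminal]
35. n23.mk = false  [false]
36. n23.val = false  [false]
37. n24.val = "xz"  [terminal]
38. n25.live = 14  [terminal]
39. n23.ok = 26  [len(d.val) + 24]
40. n20.env = false  [C.ok > 26]
41. n20.wid = false  [false]
42. n10.lab = 6  [S.idx + 5]
43. n10.sig = true  [true]
44. n2.env = false  [S.lab > 6]
45. n2.wid = false  [S.lab > 6]
46. n26.tag = 21  [terminal]
47. n0.lab = 0  [(if D.env then h.tag else S.idx) + 3]
48. n0.sig = true  [S.idx > -4]

0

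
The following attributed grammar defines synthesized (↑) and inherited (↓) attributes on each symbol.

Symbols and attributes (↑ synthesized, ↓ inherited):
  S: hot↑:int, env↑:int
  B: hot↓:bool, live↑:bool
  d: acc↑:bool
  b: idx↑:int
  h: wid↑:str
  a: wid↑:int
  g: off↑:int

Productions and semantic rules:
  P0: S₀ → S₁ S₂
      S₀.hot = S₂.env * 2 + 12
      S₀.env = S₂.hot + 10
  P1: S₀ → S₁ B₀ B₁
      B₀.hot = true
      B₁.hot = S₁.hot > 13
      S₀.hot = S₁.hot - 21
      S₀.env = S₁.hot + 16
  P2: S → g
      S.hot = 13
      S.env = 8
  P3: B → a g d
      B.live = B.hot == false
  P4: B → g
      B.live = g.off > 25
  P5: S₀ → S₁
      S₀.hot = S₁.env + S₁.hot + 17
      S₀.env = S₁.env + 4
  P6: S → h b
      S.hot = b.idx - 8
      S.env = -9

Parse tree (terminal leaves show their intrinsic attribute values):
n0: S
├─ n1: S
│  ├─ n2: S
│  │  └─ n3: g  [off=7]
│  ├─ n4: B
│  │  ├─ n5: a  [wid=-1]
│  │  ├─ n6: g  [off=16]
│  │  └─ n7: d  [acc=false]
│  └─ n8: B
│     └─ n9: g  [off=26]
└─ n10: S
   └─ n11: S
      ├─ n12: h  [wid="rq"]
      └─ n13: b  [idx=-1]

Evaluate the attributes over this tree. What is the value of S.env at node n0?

9

1. n3.off = 7  [terminal]
2. n2.hot = 13  [13]
3. n2.env = 8  [8]
4. n4.hot = true  [true]
5. n5.wid = -1  [terminal]
6. n6.off = 16  [terminal]
7. n7.acc = false  [terminal]
8. n4.live = false  [B.hot == false]
9. n8.hot = false  [S₁.hot > 13]
10. n9.off = 26  [terminal]
11. n8.live = true  [g.off > 25]
12. n1.hot = -8  [S₁.hot - 21]
13. n1.env = 29  [S₁.hot + 16]
14. n12.wid = "rq"  [terminal]
15. n13.idx = -1  [terminal]
16. n11.hot = -9  [b.idx - 8]
17. n11.env = -9  [-9]
18. n10.hot = -1  [S₁.env + S₁.hot + 17]
19. n10.env = -5  [S₁.env + 4]
20. n0.hot = 2  [S₂.env * 2 + 12]
21. n0.env = 9  [S₂.hot + 10]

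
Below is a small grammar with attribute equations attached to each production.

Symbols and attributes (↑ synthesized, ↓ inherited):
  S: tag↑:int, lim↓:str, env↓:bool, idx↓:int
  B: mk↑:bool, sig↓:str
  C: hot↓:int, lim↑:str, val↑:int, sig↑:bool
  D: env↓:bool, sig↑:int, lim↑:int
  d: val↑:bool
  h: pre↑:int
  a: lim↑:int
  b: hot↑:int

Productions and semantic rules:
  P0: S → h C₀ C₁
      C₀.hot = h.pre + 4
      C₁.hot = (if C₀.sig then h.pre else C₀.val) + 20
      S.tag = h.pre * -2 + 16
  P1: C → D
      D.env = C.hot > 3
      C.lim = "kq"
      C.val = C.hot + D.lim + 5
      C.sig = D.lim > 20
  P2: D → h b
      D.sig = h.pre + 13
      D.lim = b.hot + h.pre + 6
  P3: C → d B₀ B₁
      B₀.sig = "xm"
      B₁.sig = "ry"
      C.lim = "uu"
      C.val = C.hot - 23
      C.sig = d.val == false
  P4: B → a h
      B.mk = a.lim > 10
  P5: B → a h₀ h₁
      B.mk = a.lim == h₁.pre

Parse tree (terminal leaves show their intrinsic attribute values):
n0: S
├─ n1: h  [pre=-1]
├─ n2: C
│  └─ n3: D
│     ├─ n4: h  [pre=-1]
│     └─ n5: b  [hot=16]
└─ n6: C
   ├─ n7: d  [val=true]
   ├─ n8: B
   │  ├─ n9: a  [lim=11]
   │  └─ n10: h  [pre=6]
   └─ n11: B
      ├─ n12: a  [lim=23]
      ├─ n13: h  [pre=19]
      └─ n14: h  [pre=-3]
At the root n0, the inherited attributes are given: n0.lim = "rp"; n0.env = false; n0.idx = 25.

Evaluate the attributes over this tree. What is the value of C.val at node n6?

-4

1. n0.lim = "rp"  [given at root]
2. n0.env = false  [given at root]
3. n0.idx = 25  [given at root]
4. n1.pre = -1  [terminal]
5. n2.hot = 3  [h.pre + 4]
6. n3.env = false  [C.hot > 3]
7. n4.pre = -1  [terminal]
8. n5.hot = 16  [terminal]
9. n3.sig = 12  [h.pre + 13]
10. n3.lim = 21  [b.hot + h.pre + 6]
11. n2.lim = "kq"  ["kq"]
12. n2.val = 29  [C.hot + D.lim + 5]
13. n2.sig = true  [D.lim > 20]
14. n6.hot = 19  [(if C₀.sig then h.pre else C₀.val) + 20]
15. n7.val = true  [terminal]
16. n8.sig = "xm"  ["xm"]
17. n9.lim = 11  [terminal]
18. n10.pre = 6  [terminal]
19. n8.mk = true  [a.lim > 10]
20. n11.sig = "ry"  ["ry"]
21. n12.lim = 23  [terminal]
22. n13.pre = 19  [terminal]
23. n14.pre = -3  [terminal]
24. n11.mk = false  [a.lim == h₁.pre]
25. n6.lim = "uu"  ["uu"]
26. n6.val = -4  [C.hot - 23]
27. n6.sig = false  [d.val == false]
28. n0.tag = 18  [h.pre * -2 + 16]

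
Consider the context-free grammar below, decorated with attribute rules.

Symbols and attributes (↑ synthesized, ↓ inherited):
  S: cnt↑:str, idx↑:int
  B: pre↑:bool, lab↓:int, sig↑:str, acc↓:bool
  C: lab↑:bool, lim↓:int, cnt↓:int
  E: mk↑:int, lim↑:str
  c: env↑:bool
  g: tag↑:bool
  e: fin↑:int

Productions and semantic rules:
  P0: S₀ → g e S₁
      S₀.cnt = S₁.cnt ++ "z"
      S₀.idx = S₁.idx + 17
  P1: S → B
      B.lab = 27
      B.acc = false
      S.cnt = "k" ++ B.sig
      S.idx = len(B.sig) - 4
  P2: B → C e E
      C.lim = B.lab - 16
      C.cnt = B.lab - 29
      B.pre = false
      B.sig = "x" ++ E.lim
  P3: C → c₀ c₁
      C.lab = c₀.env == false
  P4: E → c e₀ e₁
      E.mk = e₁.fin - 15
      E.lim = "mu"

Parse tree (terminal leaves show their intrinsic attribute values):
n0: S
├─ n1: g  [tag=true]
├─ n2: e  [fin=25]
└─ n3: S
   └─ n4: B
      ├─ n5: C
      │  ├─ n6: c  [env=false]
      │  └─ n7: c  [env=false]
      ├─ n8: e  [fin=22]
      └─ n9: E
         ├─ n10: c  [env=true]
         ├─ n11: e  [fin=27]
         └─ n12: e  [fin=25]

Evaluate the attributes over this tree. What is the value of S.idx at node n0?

16

1. n1.tag = true  [terminal]
2. n2.fin = 25  [terminal]
3. n4.lab = 27  [27]
4. n4.acc = false  [false]
5. n5.lim = 11  [B.lab - 16]
6. n5.cnt = -2  [B.lab - 29]
7. n6.env = false  [terminal]
8. n7.env = false  [terminal]
9. n5.lab = true  [c₀.env == false]
10. n8.fin = 22  [terminal]
11. n10.env = true  [terminal]
12. n11.fin = 27  [terminal]
13. n12.fin = 25  [terminal]
14. n9.mk = 10  [e₁.fin - 15]
15. n9.lim = "mu"  ["mu"]
16. n4.pre = false  [false]
17. n4.sig = "xmu"  ["x" ++ E.lim]
18. n3.cnt = "kxmu"  ["k" ++ B.sig]
19. n3.idx = -1  [len(B.sig) - 4]
20. n0.cnt = "kxmuz"  [S₁.cnt ++ "z"]
21. n0.idx = 16  [S₁.idx + 17]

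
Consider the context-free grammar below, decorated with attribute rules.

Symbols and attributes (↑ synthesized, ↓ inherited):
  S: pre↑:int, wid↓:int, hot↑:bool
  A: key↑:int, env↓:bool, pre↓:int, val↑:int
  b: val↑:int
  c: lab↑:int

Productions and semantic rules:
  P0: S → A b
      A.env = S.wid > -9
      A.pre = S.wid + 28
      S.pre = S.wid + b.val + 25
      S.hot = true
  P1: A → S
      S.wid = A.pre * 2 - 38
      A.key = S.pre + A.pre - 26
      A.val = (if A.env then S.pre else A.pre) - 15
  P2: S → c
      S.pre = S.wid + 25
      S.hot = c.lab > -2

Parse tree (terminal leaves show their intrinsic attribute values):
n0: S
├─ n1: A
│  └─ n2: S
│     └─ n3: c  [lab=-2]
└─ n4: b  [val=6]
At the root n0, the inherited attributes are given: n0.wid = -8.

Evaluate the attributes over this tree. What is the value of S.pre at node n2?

27

1. n0.wid = -8  [given at root]
2. n1.env = true  [S.wid > -9]
3. n1.pre = 20  [S.wid + 28]
4. n2.wid = 2  [A.pre * 2 - 38]
5. n3.lab = -2  [terminal]
6. n2.pre = 27  [S.wid + 25]
7. n2.hot = false  [c.lab > -2]
8. n1.key = 21  [S.pre + A.pre - 26]
9. n1.val = 12  [(if A.env then S.pre else A.pre) - 15]
10. n4.val = 6  [terminal]
11. n0.pre = 23  [S.wid + b.val + 25]
12. n0.hot = true  [true]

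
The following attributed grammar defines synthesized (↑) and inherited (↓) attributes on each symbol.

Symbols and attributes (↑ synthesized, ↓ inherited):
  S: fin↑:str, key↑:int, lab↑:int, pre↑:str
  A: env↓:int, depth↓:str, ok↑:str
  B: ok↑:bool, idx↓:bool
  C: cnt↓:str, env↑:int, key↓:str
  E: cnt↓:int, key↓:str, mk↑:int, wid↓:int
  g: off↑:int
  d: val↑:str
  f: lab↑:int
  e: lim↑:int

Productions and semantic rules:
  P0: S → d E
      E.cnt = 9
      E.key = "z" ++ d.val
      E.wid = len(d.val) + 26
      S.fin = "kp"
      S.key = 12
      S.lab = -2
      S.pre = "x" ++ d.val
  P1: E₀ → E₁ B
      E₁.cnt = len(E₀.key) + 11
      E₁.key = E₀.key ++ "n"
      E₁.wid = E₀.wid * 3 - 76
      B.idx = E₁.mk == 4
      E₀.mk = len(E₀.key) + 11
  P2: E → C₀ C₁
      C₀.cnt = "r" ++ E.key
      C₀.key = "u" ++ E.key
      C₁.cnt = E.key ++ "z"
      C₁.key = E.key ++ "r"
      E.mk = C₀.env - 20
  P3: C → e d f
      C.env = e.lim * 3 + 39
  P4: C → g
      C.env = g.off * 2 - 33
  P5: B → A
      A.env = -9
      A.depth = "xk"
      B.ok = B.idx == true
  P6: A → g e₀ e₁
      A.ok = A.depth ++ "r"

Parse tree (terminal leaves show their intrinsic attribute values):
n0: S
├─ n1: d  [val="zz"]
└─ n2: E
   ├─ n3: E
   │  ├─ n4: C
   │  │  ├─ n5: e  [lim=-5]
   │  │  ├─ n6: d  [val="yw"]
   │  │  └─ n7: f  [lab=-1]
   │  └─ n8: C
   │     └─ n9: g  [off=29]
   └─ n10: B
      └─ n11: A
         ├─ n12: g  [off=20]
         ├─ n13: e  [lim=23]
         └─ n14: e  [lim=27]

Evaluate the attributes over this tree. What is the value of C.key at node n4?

1. n1.val = "zz"  [terminal]
2. n2.cnt = 9  [9]
3. n2.key = "zzz"  ["z" ++ d.val]
4. n2.wid = 28  [len(d.val) + 26]
5. n3.cnt = 14  [len(E₀.key) + 11]
6. n3.key = "zzzn"  [E₀.key ++ "n"]
7. n3.wid = 8  [E₀.wid * 3 - 76]
8. n4.cnt = "rzzzn"  ["r" ++ E.key]
9. n4.key = "uzzzn"  ["u" ++ E.key]
10. n5.lim = -5  [terminal]
11. n6.val = "yw"  [terminal]
12. n7.lab = -1  [terminal]
13. n4.env = 24  [e.lim * 3 + 39]
14. n8.cnt = "zzznz"  [E.key ++ "z"]
15. n8.key = "zzznr"  [E.key ++ "r"]
16. n9.off = 29  [terminal]
17. n8.env = 25  [g.off * 2 - 33]
18. n3.mk = 4  [C₀.env - 20]
19. n10.idx = true  [E₁.mk == 4]
20. n11.env = -9  [-9]
21. n11.depth = "xk"  ["xk"]
22. n12.off = 20  [terminal]
23. n13.lim = 23  [terminal]
24. n14.lim = 27  [terminal]
25. n11.ok = "xkr"  [A.depth ++ "r"]
26. n10.ok = true  [B.idx == true]
27. n2.mk = 14  [len(E₀.key) + 11]
28. n0.fin = "kp"  ["kp"]
29. n0.key = 12  [12]
30. n0.lab = -2  [-2]
31. n0.pre = "xzz"  ["x" ++ d.val]

"uzzzn"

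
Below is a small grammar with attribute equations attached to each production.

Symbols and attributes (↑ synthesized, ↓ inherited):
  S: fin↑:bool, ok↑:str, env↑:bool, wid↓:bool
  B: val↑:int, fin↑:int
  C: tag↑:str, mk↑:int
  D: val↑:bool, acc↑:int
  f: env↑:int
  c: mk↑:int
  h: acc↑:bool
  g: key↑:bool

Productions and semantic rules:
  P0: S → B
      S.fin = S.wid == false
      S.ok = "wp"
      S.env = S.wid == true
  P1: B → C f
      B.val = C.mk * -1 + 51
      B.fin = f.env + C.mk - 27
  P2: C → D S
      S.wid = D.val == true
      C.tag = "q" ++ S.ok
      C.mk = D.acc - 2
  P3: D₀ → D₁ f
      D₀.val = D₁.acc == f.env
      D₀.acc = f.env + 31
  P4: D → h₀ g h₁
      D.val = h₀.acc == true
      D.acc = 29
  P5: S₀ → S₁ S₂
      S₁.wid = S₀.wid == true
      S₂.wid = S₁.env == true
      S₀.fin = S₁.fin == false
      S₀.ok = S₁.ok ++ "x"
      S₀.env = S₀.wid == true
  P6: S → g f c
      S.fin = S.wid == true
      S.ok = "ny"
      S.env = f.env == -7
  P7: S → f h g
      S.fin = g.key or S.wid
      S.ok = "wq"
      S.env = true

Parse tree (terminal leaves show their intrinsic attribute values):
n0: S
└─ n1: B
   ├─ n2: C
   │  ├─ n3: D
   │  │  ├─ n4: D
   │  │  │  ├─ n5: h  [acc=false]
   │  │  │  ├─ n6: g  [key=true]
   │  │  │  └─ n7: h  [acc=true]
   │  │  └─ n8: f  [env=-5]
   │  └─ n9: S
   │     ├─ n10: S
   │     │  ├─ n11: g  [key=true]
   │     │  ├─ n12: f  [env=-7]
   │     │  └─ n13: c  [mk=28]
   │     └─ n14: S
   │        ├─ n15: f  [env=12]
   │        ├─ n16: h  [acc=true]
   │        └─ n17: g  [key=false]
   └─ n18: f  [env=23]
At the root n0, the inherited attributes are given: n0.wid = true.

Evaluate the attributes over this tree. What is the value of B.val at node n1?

1. n0.wid = true  [given at root]
2. n5.acc = false  [terminal]
3. n6.key = true  [terminal]
4. n7.acc = true  [terminal]
5. n4.val = false  [h₀.acc == true]
6. n4.acc = 29  [29]
7. n8.env = -5  [terminal]
8. n3.val = false  [D₁.acc == f.env]
9. n3.acc = 26  [f.env + 31]
10. n9.wid = false  [D.val == true]
11. n10.wid = false  [S₀.wid == true]
12. n11.key = true  [terminal]
13. n12.env = -7  [terminal]
14. n13.mk = 28  [terminal]
15. n10.fin = false  [S.wid == true]
16. n10.ok = "ny"  ["ny"]
17. n10.env = true  [f.env == -7]
18. n14.wid = true  [S₁.env == true]
19. n15.env = 12  [terminal]
20. n16.acc = true  [terminal]
21. n17.key = false  [terminal]
22. n14.fin = true  [g.key or S.wid]
23. n14.ok = "wq"  ["wq"]
24. n14.env = true  [true]
25. n9.fin = true  [S₁.fin == false]
26. n9.ok = "nyx"  [S₁.ok ++ "x"]
27. n9.env = false  [S₀.wid == true]
28. n2.tag = "qnyx"  ["q" ++ S.ok]
29. n2.mk = 24  [D.acc - 2]
30. n18.env = 23  [terminal]
31. n1.val = 27  [C.mk * -1 + 51]
32. n1.fin = 20  [f.env + C.mk - 27]
33. n0.fin = false  [S.wid == false]
34. n0.ok = "wp"  ["wp"]
35. n0.env = true  [S.wid == true]

27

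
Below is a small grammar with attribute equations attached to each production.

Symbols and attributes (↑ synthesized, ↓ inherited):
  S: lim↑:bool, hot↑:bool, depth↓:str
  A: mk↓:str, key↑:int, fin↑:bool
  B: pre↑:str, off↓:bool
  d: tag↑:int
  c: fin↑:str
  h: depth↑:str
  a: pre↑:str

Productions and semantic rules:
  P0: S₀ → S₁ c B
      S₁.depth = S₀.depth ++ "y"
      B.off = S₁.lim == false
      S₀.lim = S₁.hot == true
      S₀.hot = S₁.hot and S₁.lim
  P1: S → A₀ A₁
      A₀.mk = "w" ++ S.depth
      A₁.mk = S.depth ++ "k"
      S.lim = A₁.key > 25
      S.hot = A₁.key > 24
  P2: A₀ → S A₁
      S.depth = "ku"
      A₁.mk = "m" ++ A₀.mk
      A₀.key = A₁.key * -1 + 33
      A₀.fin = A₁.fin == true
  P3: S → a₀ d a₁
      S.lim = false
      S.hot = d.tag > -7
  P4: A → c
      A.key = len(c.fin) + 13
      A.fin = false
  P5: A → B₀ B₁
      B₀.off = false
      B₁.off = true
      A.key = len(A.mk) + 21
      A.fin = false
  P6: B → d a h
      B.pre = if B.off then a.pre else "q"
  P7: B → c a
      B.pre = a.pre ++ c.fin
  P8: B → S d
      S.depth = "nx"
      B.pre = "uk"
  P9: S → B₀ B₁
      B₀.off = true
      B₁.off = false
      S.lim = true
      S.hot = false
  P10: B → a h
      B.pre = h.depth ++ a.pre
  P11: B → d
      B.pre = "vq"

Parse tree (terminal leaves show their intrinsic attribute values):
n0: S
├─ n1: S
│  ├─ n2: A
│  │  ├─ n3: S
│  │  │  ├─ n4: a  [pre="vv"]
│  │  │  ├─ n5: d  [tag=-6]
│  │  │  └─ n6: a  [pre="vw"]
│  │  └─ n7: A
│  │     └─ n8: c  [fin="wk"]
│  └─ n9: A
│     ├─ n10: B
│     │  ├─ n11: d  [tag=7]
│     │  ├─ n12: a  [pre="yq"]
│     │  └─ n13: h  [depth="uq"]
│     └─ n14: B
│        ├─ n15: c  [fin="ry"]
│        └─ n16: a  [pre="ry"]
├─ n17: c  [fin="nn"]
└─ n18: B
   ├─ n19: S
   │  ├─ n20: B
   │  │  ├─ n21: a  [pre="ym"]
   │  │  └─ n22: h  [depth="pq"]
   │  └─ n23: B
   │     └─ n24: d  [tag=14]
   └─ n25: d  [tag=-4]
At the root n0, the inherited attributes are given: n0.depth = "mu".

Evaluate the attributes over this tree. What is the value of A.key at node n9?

1. n0.depth = "mu"  [given at root]
2. n1.depth = "muy"  [S₀.depth ++ "y"]
3. n2.mk = "wmuy"  ["w" ++ S.depth]
4. n3.depth = "ku"  ["ku"]
5. n4.pre = "vv"  [terminal]
6. n5.tag = -6  [terminal]
7. n6.pre = "vw"  [terminal]
8. n3.lim = false  [false]
9. n3.hot = true  [d.tag > -7]
10. n7.mk = "mwmuy"  ["m" ++ A₀.mk]
11. n8.fin = "wk"  [terminal]
12. n7.key = 15  [len(c.fin) + 13]
13. n7.fin = false  [false]
14. n2.key = 18  [A₁.key * -1 + 33]
15. n2.fin = false  [A₁.fin == true]
16. n9.mk = "muyk"  [S.depth ++ "k"]
17. n10.off = false  [false]
18. n11.tag = 7  [terminal]
19. n12.pre = "yq"  [terminal]
20. n13.depth = "uq"  [terminal]
21. n10.pre = "q"  [if B.off then a.pre else "q"]
22. n14.off = true  [true]
23. n15.fin = "ry"  [terminal]
24. n16.pre = "ry"  [terminal]
25. n14.pre = "ryry"  [a.pre ++ c.fin]
26. n9.key = 25  [len(A.mk) + 21]
27. n9.fin = false  [false]
28. n1.lim = false  [A₁.key > 25]
29. n1.hot = true  [A₁.key > 24]
30. n17.fin = "nn"  [terminal]
31. n18.off = true  [S₁.lim == false]
32. n19.depth = "nx"  ["nx"]
33. n20.off = true  [true]
34. n21.pre = "ym"  [terminal]
35. n22.depth = "pq"  [terminal]
36. n20.pre = "pqym"  [h.depth ++ a.pre]
37. n23.off = false  [false]
38. n24.tag = 14  [terminal]
39. n23.pre = "vq"  ["vq"]
40. n19.lim = true  [true]
41. n19.hot = false  [false]
42. n25.tag = -4  [terminal]
43. n18.pre = "uk"  ["uk"]
44. n0.lim = true  [S₁.hot == true]
45. n0.hot = false  [S₁.hot and S₁.lim]

25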